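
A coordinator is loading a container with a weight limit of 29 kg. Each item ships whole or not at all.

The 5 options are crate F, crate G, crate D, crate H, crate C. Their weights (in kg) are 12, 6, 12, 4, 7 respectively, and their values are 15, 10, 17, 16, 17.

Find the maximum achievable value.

60

Take crate G, crate D, crate H, and crate C: weight 6 + 12 + 4 + 7 = 29 ≤ 29, value 10 + 17 + 16 + 17 = 60.
No other feasible combination does better.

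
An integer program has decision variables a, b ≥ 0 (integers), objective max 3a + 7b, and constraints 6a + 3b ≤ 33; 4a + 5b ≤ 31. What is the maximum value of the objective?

(a,b)=(0,6): 6·0+3·6=18≤33, 4·0+5·6=30≤31, objective 42.
(a,b)=(1,5): 6·1+3·5=21≤33, 4·1+5·5=29≤31, objective 38.
(a,b)=(0,5): 6·0+3·5=15≤33, 4·0+5·5=25≤31, objective 35.
Maximum is 42 at (a,b)=(0,6).

42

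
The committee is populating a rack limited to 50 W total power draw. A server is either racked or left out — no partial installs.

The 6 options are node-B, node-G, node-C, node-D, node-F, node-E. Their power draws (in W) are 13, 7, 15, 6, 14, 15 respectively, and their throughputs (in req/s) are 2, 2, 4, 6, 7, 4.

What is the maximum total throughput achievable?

21

node-G + node-C + node-D + node-F: power draw 7 + 15 + 6 + 14 = 42 ≤ 50, throughput 2 + 4 + 6 + 7 = 19.
node-G + node-D + node-F + node-E: power draw 7 + 6 + 14 + 15 = 42 ≤ 50, throughput 2 + 6 + 7 + 4 = 19.
node-C + node-D + node-F + node-E: power draw 15 + 6 + 14 + 15 = 50 ≤ 50, throughput 4 + 6 + 7 + 4 = 21.
Best is node-C, node-D, node-F, and node-E with total throughput 21.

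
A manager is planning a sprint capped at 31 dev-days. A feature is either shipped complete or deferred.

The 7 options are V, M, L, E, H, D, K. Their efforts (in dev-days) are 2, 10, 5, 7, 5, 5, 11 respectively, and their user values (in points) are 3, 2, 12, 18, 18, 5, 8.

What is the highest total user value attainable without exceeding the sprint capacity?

Take V, L, E, H, and K: effort 2 + 5 + 7 + 5 + 11 = 30 ≤ 31, user value 3 + 12 + 18 + 18 + 8 = 59.
No other feasible combination does better.

59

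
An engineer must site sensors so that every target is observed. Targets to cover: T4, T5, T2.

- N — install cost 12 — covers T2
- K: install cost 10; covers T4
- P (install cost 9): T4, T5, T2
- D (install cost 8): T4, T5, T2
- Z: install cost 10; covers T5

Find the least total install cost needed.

This is a weighted set-cover instance.
D alone covers T4, T5, T2 — every target.
Total install cost: 8.
No cover costs less than 8.

8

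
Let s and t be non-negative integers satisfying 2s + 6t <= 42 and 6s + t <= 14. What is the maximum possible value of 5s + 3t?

23

(s,t)=(1,6) is feasible, giving 23.
(s,t)=(0,7) is feasible, giving 21.
(s,t)=(1,5) is feasible, giving 20.
The best lattice point is (1,6), giving 23.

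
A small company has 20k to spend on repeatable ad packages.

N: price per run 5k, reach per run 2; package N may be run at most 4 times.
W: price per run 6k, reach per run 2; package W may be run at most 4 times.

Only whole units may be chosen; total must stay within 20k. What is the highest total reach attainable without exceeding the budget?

4×N: price 20 ≤ 20, reach 4·2 = 8.
3×W: price 18 ≤ 20, reach 3·2 = 6.
Best is 8.

8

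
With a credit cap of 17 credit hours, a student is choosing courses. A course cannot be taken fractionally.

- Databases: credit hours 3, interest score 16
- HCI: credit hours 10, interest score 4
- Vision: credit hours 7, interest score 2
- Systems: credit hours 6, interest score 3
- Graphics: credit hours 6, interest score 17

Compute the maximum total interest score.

Allowing fractional choices, the relaxed optimum would be about 36.8, but courses are indivisible.
Databases + Systems + Graphics: credit hours 3 + 6 + 6 = 15 ≤ 17, interest score 16 + 3 + 17 = 36.
Databases + Vision + Graphics: credit hours 3 + 7 + 6 = 16 ≤ 17, interest score 16 + 2 + 17 = 35.
Databases + Graphics: credit hours 3 + 6 = 9 ≤ 17, interest score 16 + 17 = 33.
Best is Databases, Systems, and Graphics with total interest score 36.

36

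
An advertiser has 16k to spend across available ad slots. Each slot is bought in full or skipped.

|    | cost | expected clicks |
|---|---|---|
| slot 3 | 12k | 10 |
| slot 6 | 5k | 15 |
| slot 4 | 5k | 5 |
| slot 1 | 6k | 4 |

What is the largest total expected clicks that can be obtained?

24

slot 6 + slot 4 + slot 1: cost 5 + 5 + 6 = 16 ≤ 16, expected clicks 15 + 5 + 4 = 24.
slot 6 + slot 4: cost 5 + 5 = 10 ≤ 16, expected clicks 15 + 5 = 20.
slot 6 + slot 1: cost 5 + 6 = 11 ≤ 16, expected clicks 15 + 4 = 19.
Best is slot 6, slot 4, and slot 1 with total expected clicks 24.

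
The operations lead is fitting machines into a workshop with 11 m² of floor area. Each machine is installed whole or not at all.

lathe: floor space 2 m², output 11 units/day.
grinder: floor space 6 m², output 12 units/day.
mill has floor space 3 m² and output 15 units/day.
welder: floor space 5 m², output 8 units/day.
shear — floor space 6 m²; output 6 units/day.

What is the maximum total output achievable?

38

This is an integer program with binary decision variables.
lathe + grinder + mill: floor space 2 + 6 + 3 = 11 ≤ 11, output 11 + 12 + 15 = 38.
lathe + mill + welder: floor space 2 + 3 + 5 = 10 ≤ 11, output 11 + 15 + 8 = 34.
Best is lathe, grinder, and mill with total output 38.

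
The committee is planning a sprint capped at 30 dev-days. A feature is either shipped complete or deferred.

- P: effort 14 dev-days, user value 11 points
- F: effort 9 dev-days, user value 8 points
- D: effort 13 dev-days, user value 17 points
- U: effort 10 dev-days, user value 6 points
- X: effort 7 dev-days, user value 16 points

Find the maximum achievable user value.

Allowing fractional choices, the relaxed optimum would be about 41.8, but features are indivisible.
P + F + X: effort 14 + 9 + 7 = 30 ≤ 30, user value 11 + 8 + 16 = 35.
D + U + X: effort 13 + 10 + 7 = 30 ≤ 30, user value 17 + 6 + 16 = 39.
F + D + X: effort 9 + 13 + 7 = 29 ≤ 30, user value 8 + 17 + 16 = 41.
Best is F, D, and X with total user value 41.

41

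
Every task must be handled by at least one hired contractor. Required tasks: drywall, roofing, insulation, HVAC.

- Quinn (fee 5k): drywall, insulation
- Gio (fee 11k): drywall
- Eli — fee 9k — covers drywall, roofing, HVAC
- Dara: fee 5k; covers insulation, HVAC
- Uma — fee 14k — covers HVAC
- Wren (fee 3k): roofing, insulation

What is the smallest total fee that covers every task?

Choose Eli and Wren: together they cover drywall, roofing, insulation, HVAC — every task.
Total fee: 9 + 3 = 12.
No cover costs less than 12.

12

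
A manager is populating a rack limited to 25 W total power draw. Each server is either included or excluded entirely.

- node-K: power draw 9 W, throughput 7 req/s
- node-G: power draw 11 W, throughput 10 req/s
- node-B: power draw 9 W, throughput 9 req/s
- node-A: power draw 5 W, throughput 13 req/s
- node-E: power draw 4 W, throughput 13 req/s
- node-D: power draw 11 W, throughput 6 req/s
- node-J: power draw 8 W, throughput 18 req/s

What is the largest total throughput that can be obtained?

44

Take node-A, node-E, and node-J: power draw 5 + 4 + 8 = 17 ≤ 25, throughput 13 + 13 + 18 = 44.
No other feasible combination does better.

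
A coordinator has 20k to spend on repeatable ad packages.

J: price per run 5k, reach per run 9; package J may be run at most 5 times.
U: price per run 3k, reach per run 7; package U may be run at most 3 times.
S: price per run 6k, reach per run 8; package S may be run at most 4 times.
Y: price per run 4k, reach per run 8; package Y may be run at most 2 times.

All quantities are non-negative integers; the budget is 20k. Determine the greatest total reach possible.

40

U has the best ratio (7/3); taking only U gives at most 3×7 = 21 (stopped by the supply cap of 3).
Mixing does better — 2×J, 2×U, and 1×Y: price 20 ≤ 20, reach 2·9 + 2·7 + 1·8 = 40.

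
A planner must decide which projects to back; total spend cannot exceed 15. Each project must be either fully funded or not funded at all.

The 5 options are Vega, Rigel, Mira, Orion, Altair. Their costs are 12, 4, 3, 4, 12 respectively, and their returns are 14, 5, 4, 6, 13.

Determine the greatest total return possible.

Allowing fractional choices, the relaxed optimum would be about 19.7, but projects are indivisible.
Vega + Mira: cost 12 + 3 = 15 ≤ 15, return 14 + 4 = 18.
Mira + Altair: cost 3 + 12 = 15 ≤ 15, return 4 + 13 = 17.
Rigel + Mira + Orion: cost 4 + 3 + 4 = 11 ≤ 15, return 5 + 4 + 6 = 15.
Best is Vega and Mira with total return 18.

18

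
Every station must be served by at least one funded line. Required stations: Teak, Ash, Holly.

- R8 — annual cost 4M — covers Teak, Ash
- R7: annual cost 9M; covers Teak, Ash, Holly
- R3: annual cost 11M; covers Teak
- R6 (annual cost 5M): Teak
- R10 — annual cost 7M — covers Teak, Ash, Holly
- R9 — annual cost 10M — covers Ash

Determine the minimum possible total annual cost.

7

The greedy cost-per-new-station heuristic would pick R8 and R10 for 11, but a cheaper cover exists.
R10 alone covers Teak, Ash, Holly — every station.
Total annual cost: 7.
No cover costs less than 7.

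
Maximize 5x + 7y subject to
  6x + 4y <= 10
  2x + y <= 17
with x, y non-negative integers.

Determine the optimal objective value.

14

Relaxing integrality, the LP optimum is 17.50 at (x,y) = (0, 2.5), which is not an integer point.
(x,y)=(0,2): 6·0+4·2=8≤10, 2·0+1·2=2≤17, objective 14.
(x,y)=(1,1): 6·1+4·1=10≤10, 2·1+1·1=3≤17, objective 12.
The best lattice point is (0,2), giving 14.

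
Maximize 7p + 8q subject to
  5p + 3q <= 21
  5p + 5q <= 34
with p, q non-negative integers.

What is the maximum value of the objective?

48

The continuous relaxation peaks at (0, 6.8) with value 54.40; rounding to a feasible lattice point costs some objective.
(p,q)=(0,6): 5·0+3·6=18≤21, 5·0+5·6=30≤34, objective 48.
(p,q)=(1,5): 5·1+3·5=20≤21, 5·1+5·5=30≤34, objective 47.
(p,q)=(0,5): 5·0+3·5=15≤21, 5·0+5·5=25≤34, objective 40.
The best lattice point is (0,6), giving 48.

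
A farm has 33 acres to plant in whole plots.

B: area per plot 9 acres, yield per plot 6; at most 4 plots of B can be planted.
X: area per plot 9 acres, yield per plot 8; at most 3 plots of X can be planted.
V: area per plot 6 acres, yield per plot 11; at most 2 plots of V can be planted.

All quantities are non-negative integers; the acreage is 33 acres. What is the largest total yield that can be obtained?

V has the best ratio (11/6); taking only V gives at most 2×11 = 22 (stopped by the supply cap of 2).
Mixing does better — 2×X and 2×V: area 30 ≤ 33, yield 2·8 + 2·11 = 38.

38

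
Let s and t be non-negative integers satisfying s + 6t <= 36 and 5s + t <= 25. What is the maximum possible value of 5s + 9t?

(s,t)=(4,5) is feasible, giving 65.
(s,t)=(3,5) is feasible, giving 60.
No feasible integer point exceeds 65.

65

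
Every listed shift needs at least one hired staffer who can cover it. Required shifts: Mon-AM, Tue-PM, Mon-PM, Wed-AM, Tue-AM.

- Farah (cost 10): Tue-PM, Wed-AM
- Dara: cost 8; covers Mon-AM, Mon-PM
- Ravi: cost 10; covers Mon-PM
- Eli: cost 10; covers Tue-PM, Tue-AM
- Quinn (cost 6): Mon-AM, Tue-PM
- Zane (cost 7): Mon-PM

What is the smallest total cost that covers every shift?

This is an integer covering problem.
The greedy cost-per-new-shift heuristic would pick Quinn, Zane, Farah, and Eli for 33, but a cheaper cover exists.
Choose Farah, Dara, and Eli: together they cover Mon-AM, Tue-PM, Mon-PM, Wed-AM, Tue-AM — every shift.
Total cost: 10 + 8 + 10 = 28.
No cover costs less than 28.

28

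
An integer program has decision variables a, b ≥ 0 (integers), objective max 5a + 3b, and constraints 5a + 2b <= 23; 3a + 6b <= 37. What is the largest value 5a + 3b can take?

The continuous relaxation peaks at (2.67, 4.83) with value 27.83; rounding to a feasible lattice point costs some objective.
(a,b)=(3,4): 5·3+2·4=23≤23, 3·3+6·4=33≤37, objective 27.
(a,b)=(2,5): 5·2+2·5=20≤23, 3·2+6·5=36≤37, objective 25.
(a,b)=(3,3): 5·3+2·3=21≤23, 3·3+6·3=27≤37, objective 24.
The best lattice point is (3,4), giving 27.

27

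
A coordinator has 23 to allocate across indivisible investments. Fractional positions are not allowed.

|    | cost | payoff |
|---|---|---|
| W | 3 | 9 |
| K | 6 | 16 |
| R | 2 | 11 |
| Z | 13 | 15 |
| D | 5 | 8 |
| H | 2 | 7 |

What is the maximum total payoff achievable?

This is an integer program with binary decision variables.
Allowing fractional choices, the relaxed optimum would be about 56.8, but investments are indivisible.
K + R + Z + H: cost 6 + 2 + 13 + 2 = 23 ≤ 23, payoff 16 + 11 + 15 + 7 = 49.
W + K + R + D + H: cost 3 + 6 + 2 + 5 + 2 = 18 ≤ 23, payoff 9 + 16 + 11 + 8 + 7 = 51.
W + K + R + D: cost 3 + 6 + 2 + 5 = 16 ≤ 23, payoff 9 + 16 + 11 + 8 = 44.
Best is W, K, R, D, and H with total payoff 51.

51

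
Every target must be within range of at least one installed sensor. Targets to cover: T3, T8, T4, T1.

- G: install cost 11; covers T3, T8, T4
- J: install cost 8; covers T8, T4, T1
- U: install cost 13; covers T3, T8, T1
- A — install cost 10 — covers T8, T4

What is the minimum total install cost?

19

Choose G and J: together they cover T3, T8, T4, T1 — every target.
Total install cost: 11 + 8 = 19.
No cover costs less than 19.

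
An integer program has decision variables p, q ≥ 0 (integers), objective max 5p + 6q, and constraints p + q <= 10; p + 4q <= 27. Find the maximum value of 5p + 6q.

The continuous relaxation peaks at (4.33, 5.67) with value 55.67; rounding to a feasible lattice point costs some objective.
(p,q)=(5,5) is feasible, giving 55.
(p,q)=(6,4) is feasible, giving 54.
(p,q)=(3,6) is feasible, giving 51.
(p,q)=(4,5) is feasible, giving 50.
No feasible integer point exceeds 55.

55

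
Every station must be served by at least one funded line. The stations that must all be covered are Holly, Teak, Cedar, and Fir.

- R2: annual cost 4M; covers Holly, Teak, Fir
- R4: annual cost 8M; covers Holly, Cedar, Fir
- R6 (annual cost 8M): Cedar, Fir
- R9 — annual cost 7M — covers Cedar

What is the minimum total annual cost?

Choose R2 and R9: together they cover Holly, Teak, Cedar, Fir — every station.
Total annual cost: 4 + 7 = 11.
No cover costs less than 11.

11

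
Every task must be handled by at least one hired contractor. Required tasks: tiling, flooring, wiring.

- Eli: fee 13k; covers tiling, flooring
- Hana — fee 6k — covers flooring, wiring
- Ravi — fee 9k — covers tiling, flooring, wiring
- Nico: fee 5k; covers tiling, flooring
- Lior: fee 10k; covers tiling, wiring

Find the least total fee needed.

The greedy cost-per-new-task heuristic would pick Nico and Hana for 11, but a cheaper cover exists.
Ravi alone covers tiling, flooring, wiring — every task.
Total fee: 9.
No cover costs less than 9.

9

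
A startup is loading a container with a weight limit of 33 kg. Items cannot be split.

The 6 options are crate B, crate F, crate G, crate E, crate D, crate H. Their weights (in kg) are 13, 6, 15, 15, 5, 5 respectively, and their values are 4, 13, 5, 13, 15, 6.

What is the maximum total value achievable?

47

Take crate F, crate E, crate D, and crate H: weight 6 + 15 + 5 + 5 = 31 ≤ 33, value 13 + 13 + 15 + 6 = 47.
No other feasible combination does better.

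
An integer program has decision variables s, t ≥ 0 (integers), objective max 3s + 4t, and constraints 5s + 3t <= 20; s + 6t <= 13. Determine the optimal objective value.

Relaxing integrality, the LP optimum is 15.67 at (s,t) = (3, 1.67), which is not an integer point.
(s,t)=(3,1) is feasible, giving 13.
(s,t)=(4,0) is feasible, giving 12.
The best lattice point is (3,1), giving 13.

13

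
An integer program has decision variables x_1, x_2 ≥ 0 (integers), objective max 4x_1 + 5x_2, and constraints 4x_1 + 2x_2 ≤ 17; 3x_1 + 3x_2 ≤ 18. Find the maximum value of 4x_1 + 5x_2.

(x_1,x_2)=(0,6) is feasible, giving 30.
(x_1,x_2)=(1,5) is feasible, giving 29.
(x_1,x_2)=(0,5) is feasible, giving 25.
No feasible integer point exceeds 30.

30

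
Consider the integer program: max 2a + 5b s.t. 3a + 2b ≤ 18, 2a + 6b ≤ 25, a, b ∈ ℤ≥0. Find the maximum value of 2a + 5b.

21

(a,b)=(3,3) is feasible, giving 21.
(a,b)=(2,3) is feasible, giving 19.
No feasible integer point exceeds 21.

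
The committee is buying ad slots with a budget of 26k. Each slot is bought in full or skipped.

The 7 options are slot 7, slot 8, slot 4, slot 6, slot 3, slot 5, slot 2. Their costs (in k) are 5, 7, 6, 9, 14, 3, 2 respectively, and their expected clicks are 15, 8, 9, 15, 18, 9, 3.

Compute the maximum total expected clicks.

51

This is an integer program with binary decision variables.
Allowing fractional choices, the relaxed optimum would be about 52.3, but ad slots are indivisible.
slot 7 + slot 4 + slot 6 + slot 5 + slot 2: cost 5 + 6 + 9 + 3 + 2 = 25 ≤ 26, expected clicks 15 + 9 + 15 + 9 + 3 = 51.
slot 7 + slot 4 + slot 6 + slot 5: cost 5 + 6 + 9 + 3 = 23 ≤ 26, expected clicks 15 + 9 + 15 + 9 = 48.
slot 7 + slot 8 + slot 6 + slot 5 + slot 2: cost 5 + 7 + 9 + 3 + 2 = 26 ≤ 26, expected clicks 15 + 8 + 15 + 9 + 3 = 50.
Best is slot 7, slot 4, slot 6, slot 5, and slot 2 with total expected clicks 51.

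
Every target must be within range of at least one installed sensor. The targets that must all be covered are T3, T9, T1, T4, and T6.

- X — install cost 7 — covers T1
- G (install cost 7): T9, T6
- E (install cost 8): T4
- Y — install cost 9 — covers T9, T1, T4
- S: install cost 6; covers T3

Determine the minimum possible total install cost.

22

This is an integer covering problem.
Choose G, Y, and S: together they cover T3, T9, T1, T4, T6 — every target.
Total install cost: 7 + 9 + 6 = 22.
No cover costs less than 22.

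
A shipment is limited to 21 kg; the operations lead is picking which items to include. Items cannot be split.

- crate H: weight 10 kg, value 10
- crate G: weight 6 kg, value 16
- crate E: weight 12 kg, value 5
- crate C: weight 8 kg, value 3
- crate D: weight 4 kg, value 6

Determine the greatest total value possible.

32

crate H + crate G: weight 10 + 6 = 16 ≤ 21, value 10 + 16 = 26.
crate H + crate G + crate D: weight 10 + 6 + 4 = 20 ≤ 21, value 10 + 16 + 6 = 32.
Best is crate H, crate G, and crate D with total value 32.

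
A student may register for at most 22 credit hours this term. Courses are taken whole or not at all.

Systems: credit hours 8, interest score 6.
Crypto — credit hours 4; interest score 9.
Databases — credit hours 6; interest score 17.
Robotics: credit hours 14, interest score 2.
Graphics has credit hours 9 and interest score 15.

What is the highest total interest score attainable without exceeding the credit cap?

Treat it as a binary knapsack problem.
Allowing fractional choices, the relaxed optimum would be about 43.2, but courses are indivisible.
Databases + Graphics: credit hours 6 + 9 = 15 ≤ 22, interest score 17 + 15 = 32.
Crypto + Databases + Graphics: credit hours 4 + 6 + 9 = 19 ≤ 22, interest score 9 + 17 + 15 = 41.
Systems + Crypto + Databases: credit hours 8 + 4 + 6 = 18 ≤ 22, interest score 6 + 9 + 17 = 32.
Best is Crypto, Databases, and Graphics with total interest score 41.

41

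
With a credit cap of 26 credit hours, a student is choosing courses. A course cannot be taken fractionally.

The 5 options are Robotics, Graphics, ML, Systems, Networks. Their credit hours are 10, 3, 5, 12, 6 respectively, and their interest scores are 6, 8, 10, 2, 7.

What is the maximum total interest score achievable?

Take Robotics, Graphics, ML, and Networks: credit hours 10 + 3 + 5 + 6 = 24 ≤ 26, interest score 6 + 8 + 10 + 7 = 31.
No other feasible combination does better.

31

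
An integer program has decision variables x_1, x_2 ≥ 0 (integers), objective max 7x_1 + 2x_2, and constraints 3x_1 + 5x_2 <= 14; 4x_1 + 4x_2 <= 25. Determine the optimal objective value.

(x_1,x_2)=(4,0) is feasible, giving 28.
(x_1,x_2)=(3,1) is feasible, giving 23.
(x_1,x_2)=(3,0) is feasible, giving 21.
Maximum is 28 at (x_1,x_2)=(4,0).

28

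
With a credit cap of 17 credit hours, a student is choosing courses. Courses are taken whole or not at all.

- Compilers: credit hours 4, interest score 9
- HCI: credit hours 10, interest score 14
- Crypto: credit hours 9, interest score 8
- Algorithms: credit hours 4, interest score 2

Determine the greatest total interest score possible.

Allowing fractional choices, the relaxed optimum would be about 25.7, but courses are indivisible.
Compilers + Crypto + Algorithms: credit hours 4 + 9 + 4 = 17 ≤ 17, interest score 9 + 8 + 2 = 19.
Compilers + Crypto: credit hours 4 + 9 = 13 ≤ 17, interest score 9 + 8 = 17.
Compilers + HCI: credit hours 4 + 10 = 14 ≤ 17, interest score 9 + 14 = 23.
Best is Compilers and HCI with total interest score 23.

23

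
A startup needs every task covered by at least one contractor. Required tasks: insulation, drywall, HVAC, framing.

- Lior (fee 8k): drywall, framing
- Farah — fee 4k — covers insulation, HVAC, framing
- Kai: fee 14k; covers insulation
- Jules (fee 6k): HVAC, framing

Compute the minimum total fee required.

This is an integer covering problem.
Choose Lior and Farah: together they cover insulation, drywall, HVAC, framing — every task.
Total fee: 8 + 4 = 12.
No cover costs less than 12.

12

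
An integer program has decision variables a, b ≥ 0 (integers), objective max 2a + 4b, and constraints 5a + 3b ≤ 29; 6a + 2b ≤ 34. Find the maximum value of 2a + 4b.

36

The continuous relaxation peaks at (0, 9.67) with value 38.67; rounding to a feasible lattice point costs some objective.
(a,b)=(0,9): 5·0+3·9=27≤29, 6·0+2·9=18≤34, objective 36.
(a,b)=(1,8): 5·1+3·8=29≤29, 6·1+2·8=22≤34, objective 34.
(a,b)=(0,8): 5·0+3·8=24≤29, 6·0+2·8=16≤34, objective 32.
The best lattice point is (0,9), giving 36.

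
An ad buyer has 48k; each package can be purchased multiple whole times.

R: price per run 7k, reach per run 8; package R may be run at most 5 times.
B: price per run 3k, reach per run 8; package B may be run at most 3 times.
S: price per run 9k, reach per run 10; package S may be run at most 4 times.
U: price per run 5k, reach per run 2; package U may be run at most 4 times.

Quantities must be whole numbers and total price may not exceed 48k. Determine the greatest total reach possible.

68

B has the best ratio (8/3); taking only B gives at most 3×8 = 24 (stopped by the supply cap of 3).
Mixing does better — 3×R, 3×B, and 2×S: price 48 ≤ 48, reach 3·8 + 3·8 + 2·10 = 68.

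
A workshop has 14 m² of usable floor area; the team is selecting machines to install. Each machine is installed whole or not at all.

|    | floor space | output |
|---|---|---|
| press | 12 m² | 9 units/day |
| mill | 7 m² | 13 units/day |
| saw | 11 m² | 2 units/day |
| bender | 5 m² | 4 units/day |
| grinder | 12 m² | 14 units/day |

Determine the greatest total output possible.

Allowing fractional choices, the relaxed optimum would be about 21.2, but machines are indivisible.
grinder: floor space 12 ≤ 14, output 14.
mill: floor space 7 ≤ 14, output 13.
mill + bender: floor space 7 + 5 = 12 ≤ 14, output 13 + 4 = 17.
Best is mill and bender with total output 17.

17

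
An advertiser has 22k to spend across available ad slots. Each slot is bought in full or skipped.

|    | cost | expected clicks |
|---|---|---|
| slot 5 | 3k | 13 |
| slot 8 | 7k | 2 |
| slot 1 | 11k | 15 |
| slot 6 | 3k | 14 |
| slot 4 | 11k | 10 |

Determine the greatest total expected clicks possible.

slot 5 + slot 1 + slot 6: cost 3 + 11 + 3 = 17 ≤ 22, expected clicks 13 + 15 + 14 = 42.
slot 5 + slot 6 + slot 4: cost 3 + 3 + 11 = 17 ≤ 22, expected clicks 13 + 14 + 10 = 37.
Best is slot 5, slot 1, and slot 6 with total expected clicks 42.

42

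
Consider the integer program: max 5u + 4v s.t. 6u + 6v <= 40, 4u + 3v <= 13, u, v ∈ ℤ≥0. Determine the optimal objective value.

17

The continuous relaxation peaks at (0, 4.33) with value 17.33; rounding to a feasible lattice point costs some objective.
(u,v)=(1,3): 6·1+6·3=24≤40, 4·1+3·3=13≤13, objective 17.
(u,v)=(0,4): 6·0+6·4=24≤40, 4·0+3·4=12≤13, objective 16.
No feasible integer point exceeds 17.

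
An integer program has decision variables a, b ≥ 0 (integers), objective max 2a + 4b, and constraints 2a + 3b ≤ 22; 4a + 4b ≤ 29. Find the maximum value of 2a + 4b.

The continuous relaxation peaks at (0, 7.25) with value 29.00; rounding to a feasible lattice point costs some objective.
(a,b)=(0,7): 2·0+3·7=21≤22, 4·0+4·7=28≤29, objective 28.
(a,b)=(1,6): 2·1+3·6=20≤22, 4·1+4·6=28≤29, objective 26.
(a,b)=(0,6): 2·0+3·6=18≤22, 4·0+4·6=24≤29, objective 24.
The best lattice point is (0,7), giving 28.

28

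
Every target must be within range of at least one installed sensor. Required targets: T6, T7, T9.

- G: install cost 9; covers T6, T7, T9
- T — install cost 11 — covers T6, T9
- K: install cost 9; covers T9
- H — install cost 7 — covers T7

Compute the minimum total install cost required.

G alone covers T6, T7, T9 — every target.
Total install cost: 9.

9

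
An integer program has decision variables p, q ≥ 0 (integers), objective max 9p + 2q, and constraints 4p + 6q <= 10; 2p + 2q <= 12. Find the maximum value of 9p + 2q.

18

The continuous relaxation peaks at (2.5, 0) with value 22.50; rounding to a feasible lattice point costs some objective.
(p,q)=(2,0): 4·2+6·0=8≤10, 2·2+2·0=4≤12, objective 18.
(p,q)=(1,1): 4·1+6·1=10≤10, 2·1+2·1=4≤12, objective 11.
(p,q)=(1,0): 4·1+6·0=4≤10, 2·1+2·0=2≤12, objective 9.
The best lattice point is (2,0), giving 18.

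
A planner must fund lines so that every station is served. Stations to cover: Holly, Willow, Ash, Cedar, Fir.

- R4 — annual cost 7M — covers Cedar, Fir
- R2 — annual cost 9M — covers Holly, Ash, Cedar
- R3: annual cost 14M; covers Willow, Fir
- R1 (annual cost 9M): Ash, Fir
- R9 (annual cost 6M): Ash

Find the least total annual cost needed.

23

This is an integer covering problem.
The greedy cost-per-new-station heuristic would pick R2, R4, and R3 for 30, but a cheaper cover exists.
Choose R2 and R3: together they cover Holly, Willow, Ash, Cedar, Fir — every station.
Total annual cost: 9 + 14 = 23.
No cover costs less than 23.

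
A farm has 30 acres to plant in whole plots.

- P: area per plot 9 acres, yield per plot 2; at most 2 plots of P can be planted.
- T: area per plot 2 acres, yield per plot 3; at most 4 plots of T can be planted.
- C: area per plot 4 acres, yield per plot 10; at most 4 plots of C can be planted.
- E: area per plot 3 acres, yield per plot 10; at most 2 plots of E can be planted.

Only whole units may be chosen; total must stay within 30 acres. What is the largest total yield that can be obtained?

72

This is a bounded integer knapsack.
E has the best ratio (10/3); taking only E gives at most 2×10 = 20 (stopped by the supply cap of 2).
Mixing does better — 4×T, 4×C, and 2×E: area 30 ≤ 30, yield 4·3 + 4·10 + 2·10 = 72.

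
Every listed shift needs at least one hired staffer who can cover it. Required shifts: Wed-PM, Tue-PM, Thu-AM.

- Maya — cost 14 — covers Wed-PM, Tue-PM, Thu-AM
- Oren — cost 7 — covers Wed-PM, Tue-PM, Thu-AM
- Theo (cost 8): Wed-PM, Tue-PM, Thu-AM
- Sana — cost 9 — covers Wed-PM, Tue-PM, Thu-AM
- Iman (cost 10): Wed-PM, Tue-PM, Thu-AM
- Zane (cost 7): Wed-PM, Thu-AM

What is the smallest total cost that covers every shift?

7

This is an integer covering problem.
Oren alone covers Wed-PM, Tue-PM, Thu-AM — every shift.
Total cost: 7.
No cover costs less than 7.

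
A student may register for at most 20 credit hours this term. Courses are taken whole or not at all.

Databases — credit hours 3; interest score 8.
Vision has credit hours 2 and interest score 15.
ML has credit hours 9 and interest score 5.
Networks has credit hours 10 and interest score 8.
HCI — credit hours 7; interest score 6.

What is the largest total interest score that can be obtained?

This is an integer program with binary decision variables.
Take Databases, Vision, and Networks: credit hours 3 + 2 + 10 = 15 ≤ 20, interest score 8 + 15 + 8 = 31.
No other feasible combination does better.

31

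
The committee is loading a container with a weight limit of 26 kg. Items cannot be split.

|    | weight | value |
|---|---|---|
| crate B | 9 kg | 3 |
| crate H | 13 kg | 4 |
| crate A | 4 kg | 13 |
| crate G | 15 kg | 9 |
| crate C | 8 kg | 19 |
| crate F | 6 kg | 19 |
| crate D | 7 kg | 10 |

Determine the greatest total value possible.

61

Take crate A, crate C, crate F, and crate D: weight 4 + 8 + 6 + 7 = 25 ≤ 26, value 13 + 19 + 19 + 10 = 61.
No other feasible combination does better.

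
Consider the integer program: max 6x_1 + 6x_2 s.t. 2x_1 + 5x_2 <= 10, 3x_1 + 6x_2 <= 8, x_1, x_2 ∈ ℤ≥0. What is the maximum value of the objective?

(x_1,x_2)=(2,0): 2·2+5·0=4≤10, 3·2+6·0=6≤8, objective 12.
(x_1,x_2)=(1,0): 2·1+5·0=2≤10, 3·1+6·0=3≤8, objective 6.
Maximum is 12 at (x_1,x_2)=(2,0).

12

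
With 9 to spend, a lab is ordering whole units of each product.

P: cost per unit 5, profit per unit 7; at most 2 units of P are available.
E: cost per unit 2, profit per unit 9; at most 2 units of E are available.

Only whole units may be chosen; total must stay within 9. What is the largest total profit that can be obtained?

This is a bounded integer knapsack.
E has the best ratio (9/2); taking only E gives at most 2×9 = 18 (stopped by the supply cap of 2).
Mixing does better — 1×P and 2×E: cost 9 ≤ 9, profit 1·7 + 2·9 = 25.

25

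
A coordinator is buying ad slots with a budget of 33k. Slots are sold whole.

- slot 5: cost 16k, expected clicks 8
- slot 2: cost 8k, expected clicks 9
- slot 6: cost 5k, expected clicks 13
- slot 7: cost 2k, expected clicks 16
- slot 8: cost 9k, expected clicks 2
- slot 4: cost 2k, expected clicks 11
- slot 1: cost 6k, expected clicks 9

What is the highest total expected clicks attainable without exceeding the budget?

60

slot 2 + slot 6 + slot 7 + slot 8 + slot 4 + slot 1: cost 8 + 5 + 2 + 9 + 2 + 6 = 32 ≤ 33, expected clicks 9 + 13 + 16 + 2 + 11 + 9 = 60.
slot 2 + slot 6 + slot 7 + slot 4 + slot 1: cost 8 + 5 + 2 + 2 + 6 = 23 ≤ 33, expected clicks 9 + 13 + 16 + 11 + 9 = 58.
Best is slot 2, slot 6, slot 7, slot 8, slot 4, and slot 1 with total expected clicks 60.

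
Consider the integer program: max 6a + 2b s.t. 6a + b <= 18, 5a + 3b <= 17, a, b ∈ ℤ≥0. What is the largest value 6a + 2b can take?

(a,b)=(3,0): 6·3+1·0=18≤18, 5·3+3·0=15≤17, objective 18.
(a,b)=(2,1): 6·2+1·1=13≤18, 5·2+3·1=13≤17, objective 14.
(a,b)=(2,0): 6·2+1·0=12≤18, 5·2+3·0=10≤17, objective 12.
The best lattice point is (3,0), giving 18.

18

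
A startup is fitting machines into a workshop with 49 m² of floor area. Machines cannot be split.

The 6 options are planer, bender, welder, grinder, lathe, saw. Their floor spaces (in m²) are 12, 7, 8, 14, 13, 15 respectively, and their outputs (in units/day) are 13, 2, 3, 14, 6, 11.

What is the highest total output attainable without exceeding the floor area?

Allowing fractional choices, the relaxed optimum would be about 41.7, but machines are indivisible.
planer + welder + grinder + saw: floor space 12 + 8 + 14 + 15 = 49 ≤ 49, output 13 + 3 + 14 + 11 = 41.
planer + bender + grinder + saw: floor space 12 + 7 + 14 + 15 = 48 ≤ 49, output 13 + 2 + 14 + 11 = 40.
Best is planer, welder, grinder, and saw with total output 41.

41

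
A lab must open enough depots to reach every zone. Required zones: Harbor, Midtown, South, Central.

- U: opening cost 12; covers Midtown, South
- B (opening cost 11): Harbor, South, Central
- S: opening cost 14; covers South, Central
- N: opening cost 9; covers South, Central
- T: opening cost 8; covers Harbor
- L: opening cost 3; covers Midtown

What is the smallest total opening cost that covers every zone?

Choose B and L: together they cover Harbor, Midtown, South, Central — every zone.
Total opening cost: 11 + 3 = 14.

14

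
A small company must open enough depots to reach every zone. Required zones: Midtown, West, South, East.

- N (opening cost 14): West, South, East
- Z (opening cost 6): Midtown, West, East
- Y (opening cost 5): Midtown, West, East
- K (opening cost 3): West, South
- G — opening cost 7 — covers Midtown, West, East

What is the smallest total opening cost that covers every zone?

Choose Y and K: together they cover Midtown, West, South, East — every zone.
Total opening cost: 5 + 3 = 8.
No cover costs less than 8.

8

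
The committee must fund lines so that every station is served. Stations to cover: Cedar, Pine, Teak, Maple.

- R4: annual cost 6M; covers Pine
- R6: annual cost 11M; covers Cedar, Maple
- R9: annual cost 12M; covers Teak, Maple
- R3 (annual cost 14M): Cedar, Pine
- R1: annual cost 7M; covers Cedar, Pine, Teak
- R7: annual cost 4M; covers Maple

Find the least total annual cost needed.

11

Choose R1 and R7: together they cover Cedar, Pine, Teak, Maple — every station.
Total annual cost: 7 + 4 = 11.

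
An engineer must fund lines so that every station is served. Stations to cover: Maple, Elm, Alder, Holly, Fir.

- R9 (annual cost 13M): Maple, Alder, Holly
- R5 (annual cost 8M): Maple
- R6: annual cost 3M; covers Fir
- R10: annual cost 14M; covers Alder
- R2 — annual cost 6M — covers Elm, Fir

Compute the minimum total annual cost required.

The greedy cost-per-new-station heuristic would pick R6, R9, and R2 for 22, but a cheaper cover exists.
Choose R9 and R2: together they cover Maple, Elm, Alder, Holly, Fir — every station.
Total annual cost: 13 + 6 = 19.
No cover costs less than 19.

19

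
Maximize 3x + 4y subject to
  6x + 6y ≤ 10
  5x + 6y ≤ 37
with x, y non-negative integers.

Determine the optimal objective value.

4

Relaxing integrality, the LP optimum is 6.67 at (x,y) = (0, 1.67), which is not an integer point.
(x,y)=(0,1): 6·0+6·1=6≤10, 5·0+6·1=6≤37, objective 4.
(x,y)=(1,0): 6·1+6·0=6≤10, 5·1+6·0=5≤37, objective 3.
(x,y)=(0,0): 6·0+6·0=0≤10, 5·0+6·0=0≤37, objective 0.
Maximum is 4 at (x,y)=(0,1).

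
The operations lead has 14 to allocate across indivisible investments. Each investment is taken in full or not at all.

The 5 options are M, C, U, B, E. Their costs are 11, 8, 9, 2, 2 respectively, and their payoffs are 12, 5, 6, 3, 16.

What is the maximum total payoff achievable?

28

C + B + E: cost 8 + 2 + 2 = 12 ≤ 14, payoff 5 + 3 + 16 = 24.
M + E: cost 11 + 2 = 13 ≤ 14, payoff 12 + 16 = 28.
U + B + E: cost 9 + 2 + 2 = 13 ≤ 14, payoff 6 + 3 + 16 = 25.
Best is M and E with total payoff 28.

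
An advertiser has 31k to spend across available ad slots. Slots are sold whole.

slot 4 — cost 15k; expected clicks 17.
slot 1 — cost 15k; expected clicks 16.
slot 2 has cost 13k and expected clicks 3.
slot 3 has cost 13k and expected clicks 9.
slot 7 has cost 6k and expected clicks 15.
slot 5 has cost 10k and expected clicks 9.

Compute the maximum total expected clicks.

slot 4 + slot 7 + slot 5: cost 15 + 6 + 10 = 31 ≤ 31, expected clicks 17 + 15 + 9 = 41.
slot 1 + slot 7 + slot 5: cost 15 + 6 + 10 = 31 ≤ 31, expected clicks 16 + 15 + 9 = 40.
slot 3 + slot 7 + slot 5: cost 13 + 6 + 10 = 29 ≤ 31, expected clicks 9 + 15 + 9 = 33.
Best is slot 4, slot 7, and slot 5 with total expected clicks 41.

41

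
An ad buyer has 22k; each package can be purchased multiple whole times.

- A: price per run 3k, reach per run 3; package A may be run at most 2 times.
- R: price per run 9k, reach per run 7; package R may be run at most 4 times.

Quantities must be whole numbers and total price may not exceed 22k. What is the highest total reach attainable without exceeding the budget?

17

1×A and 2×R: price 21 ≤ 22, reach 1·3 + 2·7 = 17.
2×R: price 18 ≤ 22, reach 2·7 = 14.
Best is 17.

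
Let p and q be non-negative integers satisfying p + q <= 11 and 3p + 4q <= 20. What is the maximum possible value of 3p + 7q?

35

(p,q)=(0,5): 1·0+1·5=5≤11, 3·0+4·5=20≤20, objective 35.
(p,q)=(1,4): 1·1+1·4=5≤11, 3·1+4·4=19≤20, objective 31.
(p,q)=(0,4): 1·0+1·4=4≤11, 3·0+4·4=16≤20, objective 28.
Maximum is 35 at (p,q)=(0,5).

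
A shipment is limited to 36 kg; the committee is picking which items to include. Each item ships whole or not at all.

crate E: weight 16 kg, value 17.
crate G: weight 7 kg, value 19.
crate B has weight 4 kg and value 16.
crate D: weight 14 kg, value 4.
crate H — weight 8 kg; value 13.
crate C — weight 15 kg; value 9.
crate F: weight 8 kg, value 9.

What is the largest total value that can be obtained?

65

crate E + crate G + crate B + crate F: weight 16 + 7 + 4 + 8 = 35 ≤ 36, value 17 + 19 + 16 + 9 = 61.
crate G + crate B + crate H + crate F: weight 7 + 4 + 8 + 8 = 27 ≤ 36, value 19 + 16 + 13 + 9 = 57.
crate E + crate G + crate B + crate H: weight 16 + 7 + 4 + 8 = 35 ≤ 36, value 17 + 19 + 16 + 13 = 65.
Best is crate E, crate G, crate B, and crate H with total value 65.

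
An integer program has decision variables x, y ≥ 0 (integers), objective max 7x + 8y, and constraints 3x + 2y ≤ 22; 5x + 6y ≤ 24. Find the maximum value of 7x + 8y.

32

(x,y)=(0,4): 3·0+2·4=8≤22, 5·0+6·4=24≤24, objective 32.
(x,y)=(1,3): 3·1+2·3=9≤22, 5·1+6·3=23≤24, objective 31.
(x,y)=(3,1): 3·3+2·1=11≤22, 5·3+6·1=21≤24, objective 29.
The best lattice point is (0,4), giving 32.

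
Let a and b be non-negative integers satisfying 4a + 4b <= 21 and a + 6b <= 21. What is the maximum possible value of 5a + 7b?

(a,b)=(2,3): 4·2+4·3=20≤21, 1·2+6·3=20≤21, objective 31.
(a,b)=(3,2): 4·3+4·2=20≤21, 1·3+6·2=15≤21, objective 29.
(a,b)=(1,3): 4·1+4·3=16≤21, 1·1+6·3=19≤21, objective 26.
(a,b)=(2,2): 4·2+4·2=16≤21, 1·2+6·2=14≤21, objective 24.
No feasible integer point exceeds 31.

31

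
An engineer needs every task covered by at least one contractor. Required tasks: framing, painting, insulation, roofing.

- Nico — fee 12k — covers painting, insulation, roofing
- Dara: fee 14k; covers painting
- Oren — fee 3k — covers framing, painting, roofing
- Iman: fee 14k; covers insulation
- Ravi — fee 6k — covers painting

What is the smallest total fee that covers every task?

15

Choose Nico and Oren: together they cover framing, painting, insulation, roofing — every task.
Total fee: 12 + 3 = 15.
No cover costs less than 15.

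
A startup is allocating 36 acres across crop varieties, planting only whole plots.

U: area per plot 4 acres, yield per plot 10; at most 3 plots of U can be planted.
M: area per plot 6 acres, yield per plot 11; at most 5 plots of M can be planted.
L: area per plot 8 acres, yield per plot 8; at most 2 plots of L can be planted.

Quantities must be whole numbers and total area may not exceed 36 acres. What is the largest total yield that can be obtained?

U has the best ratio (10/4); taking only U gives at most 3×10 = 30 (stopped by the supply cap of 3).
Mixing does better — 3×U and 4×M: area 36 ≤ 36, yield 3·10 + 4·11 = 74.

74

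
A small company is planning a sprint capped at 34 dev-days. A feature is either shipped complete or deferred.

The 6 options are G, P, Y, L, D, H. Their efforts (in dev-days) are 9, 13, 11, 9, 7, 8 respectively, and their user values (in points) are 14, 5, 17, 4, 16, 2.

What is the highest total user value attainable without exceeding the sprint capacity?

47

Allowing fractional choices, the relaxed optimum would be about 50.1, but features are indivisible.
Y + L + D: effort 11 + 9 + 7 = 27 ≤ 34, user value 17 + 4 + 16 = 37.
G + Y + D: effort 9 + 11 + 7 = 27 ≤ 34, user value 14 + 17 + 16 = 47.
P + Y + D: effort 13 + 11 + 7 = 31 ≤ 34, user value 5 + 17 + 16 = 38.
Best is G, Y, and D with total user value 47.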